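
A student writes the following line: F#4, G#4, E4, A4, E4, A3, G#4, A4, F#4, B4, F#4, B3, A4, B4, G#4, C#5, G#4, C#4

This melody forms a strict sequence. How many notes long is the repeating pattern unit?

6

There are 18 notes; a 6-note unit gives 3 cells:
F#4 G#4 E4 A4 E4 A3 | G#4 A4 F#4 B4 F#4 B3 | A4 B4 G#4 C#5 G#4 C#4
That's a consistent up a 2nd shift per cell, and no other grouping gives one.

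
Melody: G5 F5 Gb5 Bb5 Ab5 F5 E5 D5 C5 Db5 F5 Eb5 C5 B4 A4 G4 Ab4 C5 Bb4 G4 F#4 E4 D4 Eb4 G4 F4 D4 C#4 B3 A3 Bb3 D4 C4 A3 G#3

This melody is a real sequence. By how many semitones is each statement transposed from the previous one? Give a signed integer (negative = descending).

Unit = 7 notes; the statements start on G5, D5, A4, E4, B3, moving down a 4th each time.
G5→D5 is 74 − 79 = -5 semitones.

-5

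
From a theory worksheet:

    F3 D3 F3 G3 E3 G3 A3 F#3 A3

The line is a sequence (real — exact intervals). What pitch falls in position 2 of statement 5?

With 3-note cells, note 2 of each statement runs D3, E3, F#3.
Each moves up a 2nd. Continuing: G#3 → A#3.

A#3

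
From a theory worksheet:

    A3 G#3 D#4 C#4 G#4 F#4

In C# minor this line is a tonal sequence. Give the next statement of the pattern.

With a 2-note motive the entries are A3, D#4, G#4, each up a 4th from the previous.
From C#5 the diatonic shape gives C#5 B4.

C#5 B4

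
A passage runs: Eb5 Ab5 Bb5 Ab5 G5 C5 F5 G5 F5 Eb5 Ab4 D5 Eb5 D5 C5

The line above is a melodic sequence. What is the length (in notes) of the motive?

5

Try groups of 5 (3 cells in 15 notes):
Eb5 Ab5 Bb5 Ab5 G5 | C5 F5 G5 F5 Eb5 | Ab4 D5 Eb5 D5 C5
Every group is a transposition down a 3rd of the one before; no shorter unit works.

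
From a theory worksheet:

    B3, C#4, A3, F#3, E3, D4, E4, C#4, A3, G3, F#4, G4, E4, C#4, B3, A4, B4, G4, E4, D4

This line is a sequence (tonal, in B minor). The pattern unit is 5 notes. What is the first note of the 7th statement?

Unit = 5 notes; the statements start on B3, D4, F#4, A4, moving up a 3rd each time.
Continuing: C#5 → E5 → G5. Statement 7 starts on G5.

G5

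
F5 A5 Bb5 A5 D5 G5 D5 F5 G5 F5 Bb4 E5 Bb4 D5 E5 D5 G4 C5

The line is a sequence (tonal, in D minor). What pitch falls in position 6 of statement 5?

Grouping in 6s, the 6th note of each cell is G5, E5, C5.
Carrying that down a 3rd forward: A4 → F4.

F4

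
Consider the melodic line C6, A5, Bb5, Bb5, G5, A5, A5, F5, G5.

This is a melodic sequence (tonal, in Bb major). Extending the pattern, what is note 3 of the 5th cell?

Grouping in 3s, the 3rd note of each cell is Bb5, A5, G5.
Extending down a 2nd: F5 → Eb5.

Eb5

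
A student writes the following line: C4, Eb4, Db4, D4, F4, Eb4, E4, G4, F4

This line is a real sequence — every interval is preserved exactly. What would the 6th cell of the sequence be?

A#4 C#5 B4

Unit = 3 notes; the statements start on C4, D4, E4, moving up a 2nd each time.
Extending up a 2nd: F#4 → G#4 → A#4.
From A#4 the exact shape gives A#4 C#5 B4.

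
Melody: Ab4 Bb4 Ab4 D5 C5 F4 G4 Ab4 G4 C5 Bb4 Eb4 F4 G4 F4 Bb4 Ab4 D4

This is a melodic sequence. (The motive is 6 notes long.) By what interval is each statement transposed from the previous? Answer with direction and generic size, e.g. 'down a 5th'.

down a 2nd

Taking 6-note groups, the heads are Ab4, G4, F4: the pattern moves down a 2nd.
Ab4 to G4 is down a 2nd.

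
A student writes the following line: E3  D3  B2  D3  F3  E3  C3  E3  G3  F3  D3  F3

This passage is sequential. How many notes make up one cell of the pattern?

There are 12 notes; a 4-note unit gives 3 cells:
E3 D3 B2 D3 | F3 E3 C3 E3 | G3 F3 D3 F3
That's a consistent up a 2nd shift per cell, and no other grouping gives one.

4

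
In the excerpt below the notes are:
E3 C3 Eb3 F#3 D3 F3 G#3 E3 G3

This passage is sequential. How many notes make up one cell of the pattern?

3

There are 9 notes; a 3-note unit gives 3 cells:
E3 C3 Eb3 | F#3 D3 F3 | G#3 E3 G3
Every group is a transposition up a 2nd of the one before; no shorter unit works.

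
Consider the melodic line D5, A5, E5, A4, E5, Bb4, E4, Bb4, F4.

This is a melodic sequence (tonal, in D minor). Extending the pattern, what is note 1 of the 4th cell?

Grouping in 3s, the 1st note of each cell is D5, A4, E4.
One more down a 4th gives Bb3.

Bb3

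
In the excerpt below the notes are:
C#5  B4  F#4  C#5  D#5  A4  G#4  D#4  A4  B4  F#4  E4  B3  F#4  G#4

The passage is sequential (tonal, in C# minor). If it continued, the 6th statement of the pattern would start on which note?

The 5-note cells begin on C#5, A4, F#4 — each down a 3rd from the last.
Extending the heads down a 3rd: D#4 → B3 → G#3.

G#3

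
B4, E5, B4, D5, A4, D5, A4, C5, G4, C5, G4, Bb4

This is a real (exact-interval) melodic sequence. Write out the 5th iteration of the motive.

Taking 4-note groups, the heads are B4, A4, G4: the pattern moves down a 2nd.
Carrying on: F4 → Eb4.
Statement 5 starts on Eb4 and keeps the same exact contour: Eb4 Ab4 Eb4 Gb4.

Eb4 Ab4 Eb4 Gb4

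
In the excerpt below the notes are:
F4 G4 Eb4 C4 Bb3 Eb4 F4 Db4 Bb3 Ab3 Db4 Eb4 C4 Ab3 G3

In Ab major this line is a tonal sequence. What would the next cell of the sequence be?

C4 Db4 Bb3 G3 F3

Unit = 5 notes; the statements start on F4, Eb4, Db4, moving down a 2nd each time.
Statement 4 starts on C4 and keeps the same diatonic contour: C4 Db4 Bb3 G3 F3.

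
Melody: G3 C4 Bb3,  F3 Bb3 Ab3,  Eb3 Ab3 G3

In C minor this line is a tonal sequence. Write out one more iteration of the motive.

With a 3-note motive the entries are G3, F3, Eb3, each down a 2nd from the previous.
From D3 the diatonic shape gives D3 G3 F3.

D3 G3 F3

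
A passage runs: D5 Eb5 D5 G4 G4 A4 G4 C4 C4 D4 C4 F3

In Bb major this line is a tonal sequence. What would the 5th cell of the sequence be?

The 4-note cells begin on D5, G4, C4 — each down a 5th from the last.
Extending down a 5th: F3 → Bb2.
So cell 5 is Bb2 C3 Bb2 Eb2.

Bb2 C3 Bb2 Eb2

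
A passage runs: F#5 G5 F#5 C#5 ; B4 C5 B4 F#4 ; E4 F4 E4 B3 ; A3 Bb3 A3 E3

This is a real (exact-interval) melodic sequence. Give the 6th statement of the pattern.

G2 Ab2 G2 D2

Taking 4-note groups, the heads are F#5, B4, E4, A3: the pattern moves down a 5th.
Extending down a 5th: D3 → G2.
So cell 6 is G2 Ab2 G2 D2.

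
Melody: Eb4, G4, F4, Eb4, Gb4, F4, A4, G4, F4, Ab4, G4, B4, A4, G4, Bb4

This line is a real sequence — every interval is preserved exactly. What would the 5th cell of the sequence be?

B4 D#5 C#5 B4 D5

Unit = 5 notes; the statements start on Eb4, F4, G4, moving up a 2nd each time.
Carrying on: A4 → B4.
From B4 the exact shape gives B4 D#5 C#5 B4 D5.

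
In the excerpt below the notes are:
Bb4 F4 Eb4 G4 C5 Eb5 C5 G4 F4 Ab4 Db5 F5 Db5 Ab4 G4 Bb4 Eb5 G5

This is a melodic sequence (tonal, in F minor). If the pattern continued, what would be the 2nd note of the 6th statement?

Grouping in 6s, the 2nd note of each cell is F4, G4, Ab4.
Extending up a 2nd: Bb4 → C5 → Db5.

Db5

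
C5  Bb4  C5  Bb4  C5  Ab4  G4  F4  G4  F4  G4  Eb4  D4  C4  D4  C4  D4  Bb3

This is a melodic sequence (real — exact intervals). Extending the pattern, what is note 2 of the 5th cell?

The unit is 6 notes. Position-2 pitches of the 3 shown cells: Bb4, F4, C4.
Carrying that down a 4th forward: G3 → D3.

D3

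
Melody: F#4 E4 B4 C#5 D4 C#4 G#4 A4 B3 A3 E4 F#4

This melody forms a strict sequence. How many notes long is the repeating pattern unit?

Try groups of 4 (3 cells in 12 notes):
F#4 E4 B4 C#5 | D4 C#4 G#4 A4 | B3 A3 E4 F#4
Every group is a transposition down a 3rd of the one before; no shorter unit works.

4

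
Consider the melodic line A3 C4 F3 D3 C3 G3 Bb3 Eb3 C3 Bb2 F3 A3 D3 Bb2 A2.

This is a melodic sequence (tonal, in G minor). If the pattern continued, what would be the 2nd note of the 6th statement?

Grouping in 5s, the 2nd note of each cell is C4, Bb3, A3.
Each moves down a 2nd. Continuing: G3 → F3 → Eb3.

Eb3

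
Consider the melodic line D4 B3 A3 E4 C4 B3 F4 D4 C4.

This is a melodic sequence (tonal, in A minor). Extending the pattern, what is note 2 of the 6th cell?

G4

With 3-note cells, note 2 of each statement runs B3, C4, D4.
Extending up a 2nd: E4 → F4 → G4.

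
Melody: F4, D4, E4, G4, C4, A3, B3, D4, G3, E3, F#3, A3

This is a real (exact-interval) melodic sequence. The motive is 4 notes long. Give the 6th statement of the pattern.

Unit = 4 notes; the statements start on F4, C4, G3, moving down a 4th each time.
Extending down a 4th: D3 → A2 → E2.
So cell 6 is E2 C#2 D#2 F#2.

E2 C#2 D#2 F#2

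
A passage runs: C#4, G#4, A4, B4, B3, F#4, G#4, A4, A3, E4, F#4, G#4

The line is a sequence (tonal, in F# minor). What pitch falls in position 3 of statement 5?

Grouping in 4s, the 3rd note of each cell is A4, G#4, F#4.
Each moves down a 2nd. Continuing: E4 → D4.

D4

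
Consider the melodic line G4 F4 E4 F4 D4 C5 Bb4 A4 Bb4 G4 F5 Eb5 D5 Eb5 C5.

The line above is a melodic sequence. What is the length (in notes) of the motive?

5

There are 15 notes; a 5-note unit gives 3 cells:
G4 F4 E4 F4 D4 | C5 Bb4 A4 Bb4 G4 | F5 Eb5 D5 Eb5 C5
Each cell is the previous one up a 4th — so the unit is 5 notes.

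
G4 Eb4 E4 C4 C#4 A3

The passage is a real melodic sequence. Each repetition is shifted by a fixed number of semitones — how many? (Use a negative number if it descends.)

Unit = 2 notes; the statements start on G4, E4, C#4, moving down a 3rd each time.
Counting half-steps from G4 to E4: -3.

-3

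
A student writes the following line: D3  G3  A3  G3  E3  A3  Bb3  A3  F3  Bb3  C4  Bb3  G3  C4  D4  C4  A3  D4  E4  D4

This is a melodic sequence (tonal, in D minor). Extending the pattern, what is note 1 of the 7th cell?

C4

The unit is 4 notes. Position-1 pitches of the 5 shown cells: D3, E3, F3, G3, A3.
Carrying that up a 2nd forward: Bb3 → C4.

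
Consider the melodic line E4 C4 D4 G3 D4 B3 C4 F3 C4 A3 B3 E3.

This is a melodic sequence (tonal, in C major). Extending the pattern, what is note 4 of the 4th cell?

D3

The unit is 4 notes. Position-4 pitches of the 3 shown cells: G3, F3, E3.
From E3, down a 2nd gives D3.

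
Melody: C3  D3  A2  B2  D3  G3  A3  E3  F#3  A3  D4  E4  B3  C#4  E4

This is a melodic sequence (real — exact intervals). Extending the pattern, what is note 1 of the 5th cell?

E5

Grouping in 5s, the 1st note of each cell is C3, G3, D4.
Extending up a 5th: A4 → E5.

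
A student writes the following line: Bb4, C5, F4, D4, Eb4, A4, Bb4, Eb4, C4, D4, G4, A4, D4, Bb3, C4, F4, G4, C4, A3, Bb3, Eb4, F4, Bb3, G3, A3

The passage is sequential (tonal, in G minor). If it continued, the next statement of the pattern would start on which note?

Unit = 5 notes; the statements start on Bb4, A4, G4, F4, Eb4, moving down a 2nd each time.
One more step down a 2nd gives D4.

D4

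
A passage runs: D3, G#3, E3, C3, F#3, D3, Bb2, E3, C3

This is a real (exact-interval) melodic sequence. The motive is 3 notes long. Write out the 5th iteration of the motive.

The 3-note cells begin on D3, C3, Bb2 — each down a 2nd from the last.
Extending down a 2nd: Ab2 → Gb2.
So cell 5 is Gb2 C3 Ab2.

Gb2 C3 Ab2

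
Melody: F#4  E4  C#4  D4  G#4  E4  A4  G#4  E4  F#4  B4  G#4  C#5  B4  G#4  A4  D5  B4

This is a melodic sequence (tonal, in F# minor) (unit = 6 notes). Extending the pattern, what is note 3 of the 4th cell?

With 6-note cells, note 3 of each statement runs C#4, E4, G#4.
One more up a 3rd gives B4.

B4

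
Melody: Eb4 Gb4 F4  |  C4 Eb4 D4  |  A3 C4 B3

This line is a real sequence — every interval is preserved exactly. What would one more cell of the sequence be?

The 3-note cells begin on Eb4, C4, A3 — each down a 3rd from the last.
So cell 4 is F#3 A3 G#3.

F#3 A3 G#3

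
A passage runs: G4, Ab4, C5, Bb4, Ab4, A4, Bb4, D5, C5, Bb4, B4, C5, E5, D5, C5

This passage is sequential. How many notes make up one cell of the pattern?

5

There are 15 notes; a 5-note unit gives 3 cells:
G4 Ab4 C5 Bb4 Ab4 | A4 Bb4 D5 C5 Bb4 | B4 C5 E5 D5 C5
Every group is a transposition up a 2nd of the one before; no shorter unit works.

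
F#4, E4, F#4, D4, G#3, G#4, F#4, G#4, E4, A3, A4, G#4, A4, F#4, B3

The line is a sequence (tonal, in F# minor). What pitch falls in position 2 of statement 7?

D5

With 5-note cells, note 2 of each statement runs E4, F#4, G#4.
Carrying that up a 2nd forward: A4 → B4 → C#5 → D5.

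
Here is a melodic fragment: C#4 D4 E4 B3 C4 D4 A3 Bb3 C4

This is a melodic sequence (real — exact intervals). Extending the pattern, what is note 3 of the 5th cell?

Ab3

The unit is 3 notes. Position-3 pitches of the 3 shown cells: E4, D4, C4.
Each moves down a 2nd. Continuing: Bb3 → Ab3.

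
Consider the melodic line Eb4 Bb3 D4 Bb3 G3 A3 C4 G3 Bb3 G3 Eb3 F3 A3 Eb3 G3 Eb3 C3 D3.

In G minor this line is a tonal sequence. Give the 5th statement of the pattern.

Unit = 6 notes; the statements start on Eb4, C4, A3, moving down a 3rd each time.
Extending down a 3rd: F3 → D3.
So cell 5 is D3 A2 C3 A2 F2 G2.

D3 A2 C3 A2 F2 G2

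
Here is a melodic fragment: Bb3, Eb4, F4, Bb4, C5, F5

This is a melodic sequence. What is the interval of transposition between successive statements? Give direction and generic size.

up a 5th

Unit = 2 notes; the statements start on Bb3, F4, C5, moving up a 5th each time.
Bb3 to F4 is up a 5th.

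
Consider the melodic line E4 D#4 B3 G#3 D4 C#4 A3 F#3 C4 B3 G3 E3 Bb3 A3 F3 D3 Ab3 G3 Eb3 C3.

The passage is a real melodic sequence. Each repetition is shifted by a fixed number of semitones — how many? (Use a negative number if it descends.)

Taking 4-note groups, the heads are E4, D4, C4, Bb3, Ab3: the pattern moves down a 2nd.
E4→D4 is 62 − 64 = -2 semitones.

-2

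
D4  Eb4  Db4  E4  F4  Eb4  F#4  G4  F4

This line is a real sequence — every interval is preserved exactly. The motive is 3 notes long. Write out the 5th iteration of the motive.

Unit = 3 notes; the statements start on D4, E4, F#4, moving up a 2nd each time.
Extending up a 2nd: G#4 → A#4.
Statement 5 starts on A#4 and keeps the same exact contour: A#4 B4 A4.

A#4 B4 A4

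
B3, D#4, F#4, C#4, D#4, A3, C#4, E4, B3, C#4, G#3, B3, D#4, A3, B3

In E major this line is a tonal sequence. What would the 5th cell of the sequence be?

Unit = 5 notes; the statements start on B3, A3, G#3, moving down a 2nd each time.
Carrying on: F#3 → E3.
From E3 the diatonic shape gives E3 G#3 B3 F#3 G#3.

E3 G#3 B3 F#3 G#3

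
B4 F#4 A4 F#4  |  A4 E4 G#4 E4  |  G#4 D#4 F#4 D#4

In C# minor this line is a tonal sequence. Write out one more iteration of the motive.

Unit = 4 notes; the statements start on B4, A4, G#4, moving down a 2nd each time.
From F#4 the diatonic shape gives F#4 C#4 E4 C#4.

F#4 C#4 E4 C#4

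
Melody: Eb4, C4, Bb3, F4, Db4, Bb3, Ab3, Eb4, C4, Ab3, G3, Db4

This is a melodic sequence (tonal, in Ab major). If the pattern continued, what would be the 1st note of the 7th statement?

F3

The unit is 4 notes. Position-1 pitches of the 3 shown cells: Eb4, Db4, C4.
Each moves down a 2nd. Continuing: Bb3 → Ab3 → G3 → F3.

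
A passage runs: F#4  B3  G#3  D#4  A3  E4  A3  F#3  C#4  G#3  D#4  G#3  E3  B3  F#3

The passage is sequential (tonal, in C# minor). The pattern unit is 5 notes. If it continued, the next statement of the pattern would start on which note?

Taking 5-note groups, the heads are F#4, E4, D#4: the pattern moves down a 2nd.
The next head, down a 2nd from D#4, is C#4.

C#4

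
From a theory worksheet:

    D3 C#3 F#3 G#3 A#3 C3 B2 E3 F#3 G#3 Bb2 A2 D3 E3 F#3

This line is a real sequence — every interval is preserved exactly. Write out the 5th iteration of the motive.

Taking 5-note groups, the heads are D3, C3, Bb2: the pattern moves down a 2nd.
Continuing the starts: Ab2 → Gb2.
Statement 5 starts on Gb2 and keeps the same exact contour: Gb2 F2 Bb2 C3 D3.

Gb2 F2 Bb2 C3 D3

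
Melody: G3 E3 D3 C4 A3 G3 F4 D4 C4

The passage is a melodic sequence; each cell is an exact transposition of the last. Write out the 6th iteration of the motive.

Ab5 F5 Eb5

The 3-note cells begin on G3, C4, F4 — each up a 4th from the last.
Carrying on: Bb4 → Eb5 → Ab5.
From Ab5 the exact shape gives Ab5 F5 Eb5.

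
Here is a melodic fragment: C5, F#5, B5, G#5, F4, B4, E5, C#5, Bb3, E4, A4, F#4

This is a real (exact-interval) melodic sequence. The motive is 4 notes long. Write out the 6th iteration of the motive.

Taking 4-note groups, the heads are C5, F4, Bb3: the pattern moves down a 5th.
Carrying on: Eb3 → Ab2 → Db2.
From Db2 the exact shape gives Db2 G2 C3 A2.

Db2 G2 C3 A2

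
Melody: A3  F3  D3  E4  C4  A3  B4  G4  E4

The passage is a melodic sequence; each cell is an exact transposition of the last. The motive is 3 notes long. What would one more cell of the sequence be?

Unit = 3 notes; the statements start on A3, E4, B4, moving up a 5th each time.
So cell 4 is F#5 D5 B4.

F#5 D5 B4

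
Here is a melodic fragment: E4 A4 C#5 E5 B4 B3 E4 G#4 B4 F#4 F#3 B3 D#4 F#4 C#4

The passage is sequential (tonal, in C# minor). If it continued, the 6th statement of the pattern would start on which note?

Unit = 5 notes; the statements start on E4, B3, F#3, moving down a 4th each time.
Extending the heads down a 4th: C#3 → G#2 → D#2.

D#2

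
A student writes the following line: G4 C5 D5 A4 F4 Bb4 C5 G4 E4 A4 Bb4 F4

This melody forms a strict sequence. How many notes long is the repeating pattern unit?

4

There are 12 notes; a 4-note unit gives 3 cells:
G4 C5 D5 A4 | F4 Bb4 C5 G4 | E4 A4 Bb4 F4
Each cell is the previous one down a 2nd — so the unit is 4 notes.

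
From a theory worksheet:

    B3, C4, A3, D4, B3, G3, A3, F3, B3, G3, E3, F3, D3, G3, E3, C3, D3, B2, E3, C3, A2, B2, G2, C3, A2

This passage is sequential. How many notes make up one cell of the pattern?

5

25 notes total. Splitting into 5 groups of 5:
B3 C4 A3 D4 B3 | G3 A3 F3 B3 G3 | E3 F3 D3 G3 E3 | C3 D3 B2 E3 C3 | A2 B2 G2 C3 A2
Every group is a transposition down a 3rd of the one before; no shorter unit works.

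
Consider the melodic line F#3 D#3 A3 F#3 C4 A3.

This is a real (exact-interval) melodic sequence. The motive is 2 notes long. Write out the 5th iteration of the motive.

Gb4 Eb4

With a 2-note motive the entries are F#3, A3, C4, each up a 3rd from the previous.
Extending up a 3rd: Eb4 → Gb4.
So cell 5 is Gb4 Eb4.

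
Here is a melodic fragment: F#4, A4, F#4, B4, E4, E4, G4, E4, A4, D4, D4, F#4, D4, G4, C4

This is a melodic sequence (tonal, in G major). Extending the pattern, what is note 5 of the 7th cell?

F#3

With 5-note cells, note 5 of each statement runs E4, D4, C4.
Each moves down a 2nd. Continuing: B3 → A3 → G3 → F#3.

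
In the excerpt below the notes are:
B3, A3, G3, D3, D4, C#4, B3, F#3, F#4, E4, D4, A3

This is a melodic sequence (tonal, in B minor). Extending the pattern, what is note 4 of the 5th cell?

With 4-note cells, note 4 of each statement runs D3, F#3, A3.
Extending up a 3rd: C#4 → E4.

E4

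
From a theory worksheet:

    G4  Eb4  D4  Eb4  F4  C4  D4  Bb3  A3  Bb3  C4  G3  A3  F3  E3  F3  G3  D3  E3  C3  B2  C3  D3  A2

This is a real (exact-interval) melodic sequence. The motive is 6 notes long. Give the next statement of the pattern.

B2 G2 F#2 G2 A2 E2

Taking 6-note groups, the heads are G4, D4, A3, E3: the pattern moves down a 4th.
So cell 5 is B2 G2 F#2 G2 A2 E2.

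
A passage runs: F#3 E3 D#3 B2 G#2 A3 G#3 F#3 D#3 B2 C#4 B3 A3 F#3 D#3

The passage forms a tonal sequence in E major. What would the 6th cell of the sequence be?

Unit = 5 notes; the statements start on F#3, A3, C#4, moving up a 3rd each time.
Carrying on: E4 → G#4 → B4.
From B4 the diatonic shape gives B4 A4 G#4 E4 C#4.

B4 A4 G#4 E4 C#4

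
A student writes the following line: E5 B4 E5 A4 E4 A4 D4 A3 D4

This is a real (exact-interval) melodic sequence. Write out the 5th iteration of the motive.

The 3-note cells begin on E5, A4, D4 — each down a 5th from the last.
Continuing the starts: G3 → C3.
From C3 the exact shape gives C3 G2 C3.

C3 G2 C3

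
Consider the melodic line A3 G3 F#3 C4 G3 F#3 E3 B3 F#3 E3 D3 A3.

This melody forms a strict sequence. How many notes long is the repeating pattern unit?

4

Try groups of 4 (3 cells in 12 notes):
A3 G3 F#3 C4 | G3 F#3 E3 B3 | F#3 E3 D3 A3
That's a consistent down a 2nd shift per cell, and no other grouping gives one.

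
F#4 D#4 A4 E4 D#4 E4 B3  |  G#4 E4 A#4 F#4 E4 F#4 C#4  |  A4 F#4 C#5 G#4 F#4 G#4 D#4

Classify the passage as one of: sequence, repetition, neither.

Note 3 of cell 2 is A#4; if this were a sequence it would be B4. No unit length gives a consistent transposition pattern.

neither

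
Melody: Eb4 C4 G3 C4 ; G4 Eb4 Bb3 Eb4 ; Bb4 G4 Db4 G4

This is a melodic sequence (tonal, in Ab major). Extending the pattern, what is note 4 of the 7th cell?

With 4-note cells, note 4 of each statement runs C4, Eb4, G4.
Extending up a 3rd: Bb4 → Db5 → F5 → Ab5.

Ab5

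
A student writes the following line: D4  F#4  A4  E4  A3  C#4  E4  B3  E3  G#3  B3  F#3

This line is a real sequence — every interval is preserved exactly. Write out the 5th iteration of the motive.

Taking 4-note groups, the heads are D4, A3, E3: the pattern moves down a 4th.
Extending down a 4th: B2 → F#2.
From F#2 the exact shape gives F#2 A#2 C#3 G#2.

F#2 A#2 C#3 G#2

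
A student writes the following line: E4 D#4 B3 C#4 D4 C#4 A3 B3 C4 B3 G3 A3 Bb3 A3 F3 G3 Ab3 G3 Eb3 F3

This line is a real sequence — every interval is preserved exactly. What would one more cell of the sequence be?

Gb3 F3 Db3 Eb3

Unit = 4 notes; the statements start on E4, D4, C4, Bb3, Ab3, moving down a 2nd each time.
Statement 6 starts on Gb3 and keeps the same exact contour: Gb3 F3 Db3 Eb3.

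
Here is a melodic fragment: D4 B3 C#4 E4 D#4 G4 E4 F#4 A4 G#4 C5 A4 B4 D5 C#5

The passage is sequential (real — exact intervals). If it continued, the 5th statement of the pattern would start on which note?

Bb5

The 5-note cells begin on D4, G4, C5 — each up a 4th from the last.
Continuing: F5 → Bb5. Statement 5 starts on Bb5.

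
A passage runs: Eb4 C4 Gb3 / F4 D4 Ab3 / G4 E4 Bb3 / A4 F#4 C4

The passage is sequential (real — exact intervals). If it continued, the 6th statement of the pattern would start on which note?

Taking 3-note groups, the heads are Eb4, F4, G4, A4: the pattern moves up a 2nd.
Extending the heads up a 2nd: B4 → C#5.

C#5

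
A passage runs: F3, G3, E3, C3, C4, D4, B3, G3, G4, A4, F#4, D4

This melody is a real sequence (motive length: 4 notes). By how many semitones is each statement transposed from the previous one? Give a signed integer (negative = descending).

7

Taking 4-note groups, the heads are F3, C4, G4: the pattern moves up a 5th.
F3 to C4 spans +7 semitones.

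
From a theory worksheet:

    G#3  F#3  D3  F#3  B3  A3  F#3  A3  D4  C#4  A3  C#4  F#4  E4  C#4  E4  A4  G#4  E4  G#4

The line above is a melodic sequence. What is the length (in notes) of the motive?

4

20 notes total. Splitting into 5 groups of 4:
G#3 F#3 D3 F#3 | B3 A3 F#3 A3 | D4 C#4 A3 C#4 | F#4 E4 C#4 E4 | A4 G#4 E4 G#4
That's a consistent up a 3rd shift per cell, and no other grouping gives one.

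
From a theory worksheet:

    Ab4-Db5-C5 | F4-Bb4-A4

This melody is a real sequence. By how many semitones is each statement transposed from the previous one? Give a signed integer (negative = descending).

The 3-note cells begin on Ab4, F4 — each down a 3rd from the last.
Ab4 to F4 spans -3 semitones.

-3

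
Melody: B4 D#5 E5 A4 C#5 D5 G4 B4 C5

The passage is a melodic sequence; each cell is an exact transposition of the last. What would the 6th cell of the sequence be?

Db4 F4 Gb4

Taking 3-note groups, the heads are B4, A4, G4: the pattern moves down a 2nd.
Carrying on: F4 → Eb4 → Db4.
Statement 6 starts on Db4 and keeps the same exact contour: Db4 F4 Gb4.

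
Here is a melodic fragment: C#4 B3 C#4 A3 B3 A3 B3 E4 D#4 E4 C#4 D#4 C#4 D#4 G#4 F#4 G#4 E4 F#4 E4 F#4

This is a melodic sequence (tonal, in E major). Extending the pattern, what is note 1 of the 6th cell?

Grouping in 7s, the 1st note of each cell is C#4, E4, G#4.
Extending up a 3rd: B4 → D#5 → F#5.

F#5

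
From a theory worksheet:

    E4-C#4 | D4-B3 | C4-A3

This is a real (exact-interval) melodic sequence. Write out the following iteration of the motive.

Bb3 G3

With a 2-note motive the entries are E4, D4, C4, each down a 2nd from the previous.
So cell 4 is Bb3 G3.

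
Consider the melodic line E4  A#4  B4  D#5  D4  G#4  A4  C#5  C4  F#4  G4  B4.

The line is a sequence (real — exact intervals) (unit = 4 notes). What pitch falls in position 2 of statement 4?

With 4-note cells, note 2 of each statement runs A#4, G#4, F#4.
From F#4, down a 2nd gives E4.

E4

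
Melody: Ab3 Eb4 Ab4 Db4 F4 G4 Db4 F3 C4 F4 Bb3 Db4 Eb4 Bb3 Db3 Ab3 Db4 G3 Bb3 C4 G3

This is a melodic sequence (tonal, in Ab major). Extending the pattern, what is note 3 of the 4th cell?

Bb3

Grouping in 7s, the 3rd note of each cell is Ab4, F4, Db4.
Each moves down a 3rd; the next is Bb3.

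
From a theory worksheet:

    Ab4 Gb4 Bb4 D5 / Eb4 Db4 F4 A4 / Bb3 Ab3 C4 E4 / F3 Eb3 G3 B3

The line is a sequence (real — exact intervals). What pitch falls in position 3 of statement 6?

A2

The unit is 4 notes. Position-3 pitches of the 4 shown cells: Bb4, F4, C4, G3.
Carrying that down a 4th forward: D3 → A2.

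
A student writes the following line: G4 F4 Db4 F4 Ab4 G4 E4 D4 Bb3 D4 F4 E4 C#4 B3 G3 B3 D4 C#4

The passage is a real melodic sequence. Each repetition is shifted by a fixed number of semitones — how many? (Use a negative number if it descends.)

The 6-note cells begin on G4, E4, C#4 — each down a 3rd from the last.
Counting half-steps from G4 to E4: -3.

-3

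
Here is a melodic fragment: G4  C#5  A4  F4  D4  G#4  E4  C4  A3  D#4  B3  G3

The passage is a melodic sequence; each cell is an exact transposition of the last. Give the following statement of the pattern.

E3 A#3 F#3 D3

Unit = 4 notes; the statements start on G4, D4, A3, moving down a 4th each time.
So cell 4 is E3 A#3 F#3 D3.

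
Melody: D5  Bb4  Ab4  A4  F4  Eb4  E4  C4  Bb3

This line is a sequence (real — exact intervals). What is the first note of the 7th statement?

G#2

With a 3-note motive the entries are D5, A4, E4, each down a 4th from the previous.
Continuing: B3 → F#3 → C#3 → G#2. Statement 7 starts on G#2.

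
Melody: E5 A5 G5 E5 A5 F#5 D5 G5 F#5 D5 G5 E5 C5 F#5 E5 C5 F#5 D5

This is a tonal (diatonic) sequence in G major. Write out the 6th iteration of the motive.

With a 6-note motive the entries are E5, D5, C5, each down a 2nd from the previous.
Continuing the starts: B4 → A4 → G4.
So cell 6 is G4 C5 B4 G4 C5 A4.

G4 C5 B4 G4 C5 A4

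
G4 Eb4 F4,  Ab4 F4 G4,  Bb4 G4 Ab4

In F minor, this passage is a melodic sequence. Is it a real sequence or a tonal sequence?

tonal

Every note is diatonic to F minor.
Cell 1 has -4 semitones from note 1 to 2, but cell 2 has -3 — the interval quality changes while the contour stays the same, which is the hallmark of a tonal sequence.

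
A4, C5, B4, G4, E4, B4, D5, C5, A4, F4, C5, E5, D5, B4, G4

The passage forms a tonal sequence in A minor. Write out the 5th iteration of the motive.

The 5-note cells begin on A4, B4, C5 — each up a 2nd from the last.
Continuing the starts: D5 → E5.
From E5 the diatonic shape gives E5 G5 F5 D5 B4.

E5 G5 F5 D5 B4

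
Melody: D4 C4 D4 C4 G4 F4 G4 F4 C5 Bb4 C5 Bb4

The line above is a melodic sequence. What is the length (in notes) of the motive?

Try groups of 4 (3 cells in 12 notes):
D4 C4 D4 C4 | G4 F4 G4 F4 | C5 Bb4 C5 Bb4
That's a consistent up a 4th shift per cell, and no other grouping gives one.

4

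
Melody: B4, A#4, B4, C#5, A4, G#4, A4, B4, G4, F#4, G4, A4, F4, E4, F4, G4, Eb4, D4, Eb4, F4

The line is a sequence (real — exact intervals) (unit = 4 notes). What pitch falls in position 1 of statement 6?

With 4-note cells, note 1 of each statement runs B4, A4, G4, F4, Eb4.
From Eb4, down a 2nd gives Db4.

Db4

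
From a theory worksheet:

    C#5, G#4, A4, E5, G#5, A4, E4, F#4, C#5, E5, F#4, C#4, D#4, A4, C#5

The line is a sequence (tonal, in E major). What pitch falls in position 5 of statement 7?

Grouping in 5s, the 5th note of each cell is G#5, E5, C#5.
Each moves down a 3rd. Continuing: A4 → F#4 → D#4 → B3.

B3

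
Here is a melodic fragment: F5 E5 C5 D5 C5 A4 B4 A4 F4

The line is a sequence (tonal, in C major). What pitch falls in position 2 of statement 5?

The unit is 3 notes. Position-2 pitches of the 3 shown cells: E5, C5, A4.
Each moves down a 3rd. Continuing: F4 → D4.

D4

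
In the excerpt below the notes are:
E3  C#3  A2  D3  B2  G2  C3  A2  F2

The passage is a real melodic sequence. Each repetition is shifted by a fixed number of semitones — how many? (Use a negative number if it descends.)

With a 3-note motive the entries are E3, D3, C3, each down a 2nd from the previous.
Counting half-steps from E3 to D3: -2.

-2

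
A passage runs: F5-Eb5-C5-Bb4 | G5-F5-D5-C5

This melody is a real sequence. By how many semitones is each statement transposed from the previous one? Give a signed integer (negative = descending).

Taking 4-note groups, the heads are F5, G5: the pattern moves up a 2nd.
F5 to G5 spans +2 semitones.

2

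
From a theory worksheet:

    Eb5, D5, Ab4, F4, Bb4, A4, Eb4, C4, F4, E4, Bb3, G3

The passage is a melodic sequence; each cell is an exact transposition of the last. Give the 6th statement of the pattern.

D3 C#3 G2 E2

Taking 4-note groups, the heads are Eb5, Bb4, F4: the pattern moves down a 4th.
Extending down a 4th: C4 → G3 → D3.
So cell 6 is D3 C#3 G2 E2.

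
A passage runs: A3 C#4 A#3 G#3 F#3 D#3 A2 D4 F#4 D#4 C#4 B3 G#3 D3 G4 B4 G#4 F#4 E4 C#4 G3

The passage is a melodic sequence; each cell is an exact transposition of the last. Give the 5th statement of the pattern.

With a 7-note motive the entries are A3, D4, G4, each up a 4th from the previous.
Continuing the starts: C5 → F5.
From F5 the exact shape gives F5 A5 F#5 E5 D5 B4 F4.

F5 A5 F#5 E5 D5 B4 F4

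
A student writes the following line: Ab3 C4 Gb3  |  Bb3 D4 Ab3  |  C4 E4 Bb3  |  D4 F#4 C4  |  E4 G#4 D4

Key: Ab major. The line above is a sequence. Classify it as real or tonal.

Each cell has the same semitone pattern (4, -6) — intervals are preserved exactly.
And Gb3 lies outside Ab major, so the sequence is real rather than tonal.

real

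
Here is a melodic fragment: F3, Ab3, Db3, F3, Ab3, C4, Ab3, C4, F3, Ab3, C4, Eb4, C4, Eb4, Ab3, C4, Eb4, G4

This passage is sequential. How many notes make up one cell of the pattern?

Try groups of 6 (3 cells in 18 notes):
F3 Ab3 Db3 F3 Ab3 C4 | Ab3 C4 F3 Ab3 C4 Eb4 | C4 Eb4 Ab3 C4 Eb4 G4
Each cell is the previous one up a 3rd — so the unit is 6 notes.

6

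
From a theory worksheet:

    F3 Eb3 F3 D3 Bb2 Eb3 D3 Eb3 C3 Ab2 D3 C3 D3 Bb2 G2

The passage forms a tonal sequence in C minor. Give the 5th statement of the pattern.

With a 5-note motive the entries are F3, Eb3, D3, each down a 2nd from the previous.
Continuing the starts: C3 → Bb2.
From Bb2 the diatonic shape gives Bb2 Ab2 Bb2 G2 Eb2.

Bb2 Ab2 Bb2 G2 Eb2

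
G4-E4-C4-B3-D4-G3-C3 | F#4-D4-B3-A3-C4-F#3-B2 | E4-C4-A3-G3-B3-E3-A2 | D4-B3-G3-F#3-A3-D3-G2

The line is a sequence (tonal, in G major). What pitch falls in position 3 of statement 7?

With 7-note cells, note 3 of each statement runs C4, B3, A3, G3.
Carrying that down a 2nd forward: F#3 → E3 → D3.

D3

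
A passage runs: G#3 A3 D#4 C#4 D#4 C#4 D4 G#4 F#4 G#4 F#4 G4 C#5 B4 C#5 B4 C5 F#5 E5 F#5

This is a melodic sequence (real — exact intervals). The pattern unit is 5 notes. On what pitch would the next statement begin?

E5

With a 5-note motive the entries are G#3, C#4, F#4, B4, each up a 4th from the previous.
One more step up a 4th gives E5.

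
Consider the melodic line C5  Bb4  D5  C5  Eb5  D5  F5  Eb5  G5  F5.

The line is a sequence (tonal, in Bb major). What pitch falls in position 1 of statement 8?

The unit is 2 notes. Position-1 pitches of the 5 shown cells: C5, D5, Eb5, F5, G5.
Extending up a 2nd: A5 → Bb5 → C6.

C6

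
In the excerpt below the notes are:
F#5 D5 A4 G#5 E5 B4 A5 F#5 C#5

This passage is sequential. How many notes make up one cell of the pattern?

9 notes total. Splitting into 3 groups of 3:
F#5 D5 A4 | G#5 E5 B4 | A5 F#5 C#5
Each cell is the previous one up a 2nd — so the unit is 3 notes.

3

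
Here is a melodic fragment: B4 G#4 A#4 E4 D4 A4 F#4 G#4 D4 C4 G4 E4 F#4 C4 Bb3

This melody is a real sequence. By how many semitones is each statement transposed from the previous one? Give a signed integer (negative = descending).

-2

With a 5-note motive the entries are B4, A4, G4, each down a 2nd from the previous.
B4 to A4 spans -2 semitones.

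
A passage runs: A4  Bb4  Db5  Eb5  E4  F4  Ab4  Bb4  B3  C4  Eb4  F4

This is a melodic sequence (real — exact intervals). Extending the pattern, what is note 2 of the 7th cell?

E2

Grouping in 4s, the 2nd note of each cell is Bb4, F4, C4.
Each moves down a 4th. Continuing: G3 → D3 → A2 → E2.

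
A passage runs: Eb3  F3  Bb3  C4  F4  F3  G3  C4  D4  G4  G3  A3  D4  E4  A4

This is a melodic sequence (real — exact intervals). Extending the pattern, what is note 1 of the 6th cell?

The unit is 5 notes. Position-1 pitches of the 3 shown cells: Eb3, F3, G3.
Each moves up a 2nd. Continuing: A3 → B3 → C#4.

C#4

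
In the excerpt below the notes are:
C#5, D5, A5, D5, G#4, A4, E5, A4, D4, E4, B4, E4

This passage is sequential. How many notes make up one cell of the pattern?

There are 12 notes; a 4-note unit gives 3 cells:
C#5 D5 A5 D5 | G#4 A4 E5 A4 | D4 E4 B4 E4
That's a consistent down a 4th shift per cell, and no other grouping gives one.

4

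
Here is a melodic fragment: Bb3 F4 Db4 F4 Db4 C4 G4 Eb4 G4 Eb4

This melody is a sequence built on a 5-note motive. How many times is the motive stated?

10 notes in groups of 5 gives 10/5 = 2 statements.
Starts: Bb3, C4 — each up a 2nd.

2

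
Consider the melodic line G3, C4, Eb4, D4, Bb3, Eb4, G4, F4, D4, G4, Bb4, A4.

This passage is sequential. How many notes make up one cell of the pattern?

4

12 notes total. Splitting into 3 groups of 4:
G3 C4 Eb4 D4 | Bb3 Eb4 G4 F4 | D4 G4 Bb4 A4
That's a consistent up a 3rd shift per cell, and no other grouping gives one.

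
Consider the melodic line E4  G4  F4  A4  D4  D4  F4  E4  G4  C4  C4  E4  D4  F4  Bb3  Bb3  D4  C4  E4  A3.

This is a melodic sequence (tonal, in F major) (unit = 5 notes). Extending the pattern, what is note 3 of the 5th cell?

The unit is 5 notes. Position-3 pitches of the 4 shown cells: F4, E4, D4, C4.
From C4, down a 2nd gives Bb3.

Bb3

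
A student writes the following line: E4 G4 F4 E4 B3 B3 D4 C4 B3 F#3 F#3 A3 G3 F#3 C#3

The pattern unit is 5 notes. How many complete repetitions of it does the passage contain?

15 notes in groups of 5 gives 15/5 = 3 statements.
Starts: E4, B3, F#3 — each down a 4th.

3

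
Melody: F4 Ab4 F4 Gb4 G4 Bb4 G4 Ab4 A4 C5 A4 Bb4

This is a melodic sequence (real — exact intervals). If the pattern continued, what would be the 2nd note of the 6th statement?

With 4-note cells, note 2 of each statement runs Ab4, Bb4, C5.
Extending up a 2nd: D5 → E5 → F#5.

F#5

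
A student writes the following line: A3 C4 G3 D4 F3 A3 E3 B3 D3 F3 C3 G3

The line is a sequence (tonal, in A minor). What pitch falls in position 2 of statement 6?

G2

The unit is 4 notes. Position-2 pitches of the 3 shown cells: C4, A3, F3.
Extending down a 3rd: D3 → B2 → G2.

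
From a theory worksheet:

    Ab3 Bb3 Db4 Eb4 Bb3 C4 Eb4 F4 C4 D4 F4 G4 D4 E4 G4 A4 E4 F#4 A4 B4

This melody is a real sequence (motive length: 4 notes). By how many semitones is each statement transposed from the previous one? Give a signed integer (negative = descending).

Taking 4-note groups, the heads are Ab3, Bb3, C4, D4, E4: the pattern moves up a 2nd.
Counting half-steps from Ab3 to Bb3: 2.

2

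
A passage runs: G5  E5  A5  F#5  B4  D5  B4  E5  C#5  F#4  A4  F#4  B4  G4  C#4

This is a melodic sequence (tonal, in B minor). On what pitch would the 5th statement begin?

Taking 5-note groups, the heads are G5, D5, A4: the pattern moves down a 4th.
Extending the heads down a 4th: E4 → B3.

B3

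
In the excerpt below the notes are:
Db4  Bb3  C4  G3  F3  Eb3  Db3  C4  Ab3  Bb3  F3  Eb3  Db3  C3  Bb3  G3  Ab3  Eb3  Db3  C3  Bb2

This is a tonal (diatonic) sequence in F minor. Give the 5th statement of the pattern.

With a 7-note motive the entries are Db4, C4, Bb3, each down a 2nd from the previous.
Continuing the starts: Ab3 → G3.
Statement 5 starts on G3 and keeps the same diatonic contour: G3 Eb3 F3 C3 Bb2 Ab2 G2.

G3 Eb3 F3 C3 Bb2 Ab2 G2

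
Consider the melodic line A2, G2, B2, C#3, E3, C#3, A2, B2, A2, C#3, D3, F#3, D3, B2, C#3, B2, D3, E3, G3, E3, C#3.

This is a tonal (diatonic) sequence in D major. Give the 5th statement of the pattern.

E3 D3 F#3 G3 B3 G3 E3

Unit = 7 notes; the statements start on A2, B2, C#3, moving up a 2nd each time.
Carrying on: D3 → E3.
Statement 5 starts on E3 and keeps the same diatonic contour: E3 D3 F#3 G3 B3 G3 E3.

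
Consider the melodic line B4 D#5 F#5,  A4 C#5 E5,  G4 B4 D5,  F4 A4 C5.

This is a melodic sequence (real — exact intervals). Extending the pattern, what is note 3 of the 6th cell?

With 3-note cells, note 3 of each statement runs F#5, E5, D5, C5.
Extending down a 2nd: Bb4 → Ab4.

Ab4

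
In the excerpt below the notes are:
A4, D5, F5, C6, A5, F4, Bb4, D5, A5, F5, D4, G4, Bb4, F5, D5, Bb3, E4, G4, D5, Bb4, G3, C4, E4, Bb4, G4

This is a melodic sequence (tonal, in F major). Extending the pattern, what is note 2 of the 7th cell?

With 5-note cells, note 2 of each statement runs D5, Bb4, G4, E4, C4.
Extending down a 3rd: A3 → F3.

F3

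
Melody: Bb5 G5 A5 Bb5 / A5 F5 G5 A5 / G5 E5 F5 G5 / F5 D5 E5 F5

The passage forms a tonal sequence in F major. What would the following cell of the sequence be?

Unit = 4 notes; the statements start on Bb5, A5, G5, F5, moving down a 2nd each time.
Statement 5 starts on E5 and keeps the same diatonic contour: E5 C5 D5 E5.

E5 C5 D5 E5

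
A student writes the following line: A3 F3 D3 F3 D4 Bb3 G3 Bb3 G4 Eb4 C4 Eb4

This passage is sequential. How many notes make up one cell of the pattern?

There are 12 notes; a 4-note unit gives 3 cells:
A3 F3 D3 F3 | D4 Bb3 G3 Bb3 | G4 Eb4 C4 Eb4
That's a consistent up a 4th shift per cell, and no other grouping gives one.

4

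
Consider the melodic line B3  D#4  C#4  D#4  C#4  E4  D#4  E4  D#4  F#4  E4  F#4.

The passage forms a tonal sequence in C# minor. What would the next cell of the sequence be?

E4 G#4 F#4 G#4

With a 4-note motive the entries are B3, C#4, D#4, each up a 2nd from the previous.
From E4 the diatonic shape gives E4 G#4 F#4 G#4.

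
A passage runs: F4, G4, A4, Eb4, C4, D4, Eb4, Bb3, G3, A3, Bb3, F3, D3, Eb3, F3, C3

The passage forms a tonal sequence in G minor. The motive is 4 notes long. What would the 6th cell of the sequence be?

Eb2 F2 G2 D2

Unit = 4 notes; the statements start on F4, C4, G3, D3, moving down a 4th each time.
Carrying on: A2 → Eb2.
Statement 6 starts on Eb2 and keeps the same diatonic contour: Eb2 F2 G2 D2.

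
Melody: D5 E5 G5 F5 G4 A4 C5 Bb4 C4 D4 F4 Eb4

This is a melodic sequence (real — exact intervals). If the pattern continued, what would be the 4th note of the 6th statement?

Gb2

With 4-note cells, note 4 of each statement runs F5, Bb4, Eb4.
Each moves down a 5th. Continuing: Ab3 → Db3 → Gb2.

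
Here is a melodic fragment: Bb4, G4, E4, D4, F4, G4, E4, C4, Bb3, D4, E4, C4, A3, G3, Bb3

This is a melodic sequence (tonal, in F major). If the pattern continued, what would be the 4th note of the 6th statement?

With 5-note cells, note 4 of each statement runs D4, Bb3, G3.
Extending down a 3rd: E3 → C3 → A2.

A2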